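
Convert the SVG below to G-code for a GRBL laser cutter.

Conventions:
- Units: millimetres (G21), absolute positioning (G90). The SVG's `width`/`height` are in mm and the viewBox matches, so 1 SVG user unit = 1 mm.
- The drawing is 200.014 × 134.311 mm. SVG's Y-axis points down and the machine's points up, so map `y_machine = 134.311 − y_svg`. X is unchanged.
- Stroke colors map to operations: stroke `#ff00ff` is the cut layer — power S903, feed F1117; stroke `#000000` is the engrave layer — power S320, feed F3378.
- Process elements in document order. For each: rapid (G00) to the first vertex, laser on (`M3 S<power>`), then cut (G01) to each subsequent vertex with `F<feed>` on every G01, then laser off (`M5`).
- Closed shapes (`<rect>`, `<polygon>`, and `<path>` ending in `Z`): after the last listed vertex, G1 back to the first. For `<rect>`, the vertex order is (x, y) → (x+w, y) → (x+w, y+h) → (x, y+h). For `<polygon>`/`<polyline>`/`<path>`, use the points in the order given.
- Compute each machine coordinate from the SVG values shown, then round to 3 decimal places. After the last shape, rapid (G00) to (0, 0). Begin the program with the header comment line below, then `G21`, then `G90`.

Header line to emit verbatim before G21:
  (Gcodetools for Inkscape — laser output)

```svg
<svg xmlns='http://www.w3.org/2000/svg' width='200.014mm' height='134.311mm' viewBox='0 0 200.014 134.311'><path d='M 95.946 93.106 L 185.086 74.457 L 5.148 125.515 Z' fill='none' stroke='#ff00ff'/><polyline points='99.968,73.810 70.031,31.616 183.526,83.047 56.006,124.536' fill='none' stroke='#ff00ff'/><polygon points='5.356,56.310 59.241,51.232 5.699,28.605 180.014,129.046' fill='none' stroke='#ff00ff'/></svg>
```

(Gcodetools for Inkscape — laser output)
G21
G90
G00 X95.946 Y41.205
M3 S903
G01 X185.086 Y59.854 F1117
G01 X5.148 Y8.796 F1117
G01 X95.946 Y41.205 F1117
M5
G00 X99.968 Y60.501
M3 S903
G01 X70.031 Y102.695 F1117
G01 X183.526 Y51.264 F1117
G01 X56.006 Y9.775 F1117
M5
G00 X5.356 Y78.001
M3 S903
G01 X59.241 Y83.079 F1117
G01 X5.699 Y105.706 F1117
G01 X180.014 Y5.265 F1117
G01 X5.356 Y78.001 F1117
M5
G00 X0.000 Y0.000

viewBox `0 0 200.014 134.311` with mm width/height → 1 unit = 1 mm. Flip: y_m = 134.311 − y_svg.

**Shape 1** — `<path>` closed polygon, stroke `#ff00ff` → cut (S903, F1117). Machine vertices: (95.946,41.205) → (185.086,59.854) → (5.148,8.796) → (95.946,41.205). Closed: final G1 returns to the first vertex.

**Shape 2** — `<polyline>` open polyline, stroke `#ff00ff` → cut (S903, F1117). Machine vertices: (99.968,60.501) → (70.031,102.695) → (183.526,51.264) → (56.006,9.775). Open path.

**Shape 3** — `<polygon>` closed polygon, stroke `#ff00ff` → cut (S903, F1117). Machine vertices: (5.356,78.001) → (59.241,83.079) → (5.699,105.706) → (180.014,5.265) → (5.356,78.001). Closed: final G1 returns to the first vertex.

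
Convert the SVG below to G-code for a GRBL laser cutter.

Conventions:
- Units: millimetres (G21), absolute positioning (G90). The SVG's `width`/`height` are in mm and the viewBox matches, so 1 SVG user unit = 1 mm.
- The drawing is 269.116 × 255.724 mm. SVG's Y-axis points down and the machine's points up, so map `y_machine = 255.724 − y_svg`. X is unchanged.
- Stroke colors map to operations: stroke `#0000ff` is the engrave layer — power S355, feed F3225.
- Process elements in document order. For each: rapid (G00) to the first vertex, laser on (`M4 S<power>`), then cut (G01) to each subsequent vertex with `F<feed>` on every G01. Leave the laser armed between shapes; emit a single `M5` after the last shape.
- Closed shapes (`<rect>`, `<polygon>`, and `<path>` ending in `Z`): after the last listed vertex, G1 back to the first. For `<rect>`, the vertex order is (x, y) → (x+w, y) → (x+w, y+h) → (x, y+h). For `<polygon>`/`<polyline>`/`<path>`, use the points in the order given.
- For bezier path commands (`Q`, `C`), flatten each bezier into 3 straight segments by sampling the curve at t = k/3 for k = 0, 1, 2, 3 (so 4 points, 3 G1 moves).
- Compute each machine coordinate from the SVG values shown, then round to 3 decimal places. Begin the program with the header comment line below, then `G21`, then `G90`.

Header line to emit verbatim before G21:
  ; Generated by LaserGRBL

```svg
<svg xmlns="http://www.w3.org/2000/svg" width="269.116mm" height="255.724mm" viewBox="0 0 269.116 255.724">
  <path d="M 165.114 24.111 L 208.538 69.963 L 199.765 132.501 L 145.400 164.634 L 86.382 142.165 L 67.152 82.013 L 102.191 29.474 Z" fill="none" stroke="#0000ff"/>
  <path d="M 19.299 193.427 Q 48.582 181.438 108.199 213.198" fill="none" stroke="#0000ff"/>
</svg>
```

; Generated by LaserGRBL
G21
G90
G00 X165.114 Y231.613
M4 S355
G01 X208.538 Y185.761 F3225
G01 X199.765 Y123.223 F3225
G01 X145.400 Y91.090 F3225
G01 X86.382 Y113.559 F3225
G01 X67.152 Y173.711 F3225
G01 X102.191 Y226.250 F3225
G01 X165.114 Y231.613 F3225
G00 X19.299 Y62.297
M4 S355
G01 X42.191 Y65.429 F3225
G01 X71.825 Y58.838 F3225
G01 X108.199 Y42.526 F3225
M5

viewBox `0 0 269.116 255.724` with mm width/height → 1 unit = 1 mm. Flip: y_m = 255.724 − y_svg.

**Shape 1** — `<path>` regular polygon, stroke `#0000ff` → engrave (S355, F3225). Machine vertices: (165.114,231.613) → (208.538,185.761) → (199.765,123.223) → (145.400,91.090) → (86.382,113.559) → (67.152,173.711) → (102.191,226.250) → (165.114,231.613). Closed: final G1 returns to the first vertex.

**Shape 2** — `<path>` quadratic bezier, stroke `#0000ff` → engrave (S355, F3225). Control points (SVG): P0=(19.299,193.427), P1=(48.582,181.438), P2=(108.199,213.198); sampled at t=k/3. Machine vertices: (19.299,62.297) → (42.191,65.429) → (71.825,58.838) → (108.199,42.526). Open path.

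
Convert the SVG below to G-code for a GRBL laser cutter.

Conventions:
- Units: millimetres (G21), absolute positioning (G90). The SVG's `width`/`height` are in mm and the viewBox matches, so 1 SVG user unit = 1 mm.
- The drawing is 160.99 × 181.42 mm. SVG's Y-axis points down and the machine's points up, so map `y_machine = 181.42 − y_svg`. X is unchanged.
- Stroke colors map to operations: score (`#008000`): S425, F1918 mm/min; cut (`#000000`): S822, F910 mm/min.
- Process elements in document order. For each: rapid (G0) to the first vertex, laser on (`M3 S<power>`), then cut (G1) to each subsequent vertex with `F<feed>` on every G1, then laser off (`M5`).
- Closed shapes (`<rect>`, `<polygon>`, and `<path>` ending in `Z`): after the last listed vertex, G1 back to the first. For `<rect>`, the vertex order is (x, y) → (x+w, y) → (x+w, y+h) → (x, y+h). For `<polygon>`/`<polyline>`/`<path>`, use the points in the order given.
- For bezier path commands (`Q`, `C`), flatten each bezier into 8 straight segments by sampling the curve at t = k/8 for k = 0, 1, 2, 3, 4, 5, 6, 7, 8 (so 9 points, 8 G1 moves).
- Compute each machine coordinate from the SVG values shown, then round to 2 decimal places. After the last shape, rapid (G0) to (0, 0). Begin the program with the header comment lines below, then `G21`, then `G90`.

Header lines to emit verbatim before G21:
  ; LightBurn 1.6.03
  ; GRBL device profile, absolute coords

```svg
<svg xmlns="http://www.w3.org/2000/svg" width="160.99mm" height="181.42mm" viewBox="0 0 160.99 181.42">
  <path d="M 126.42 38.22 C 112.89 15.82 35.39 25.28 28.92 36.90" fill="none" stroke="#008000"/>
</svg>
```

; LightBurn 1.6.03
; GRBL device profile, absolute coords
G21
G90
G0 X126.42 Y143.20
M3 S425
G1 X118.61 Y150.16 F1918
G1 X106.39 Y154.49 F1918
G1 X91.33 Y156.53 F1918
G1 X75.02 Y156.62 F1918
G1 X59.05 Y155.12 F1918
G1 X44.98 Y152.37 F1918
G1 X34.41 Y148.72 F1918
G1 X28.92 Y144.52 F1918
M5
G0 X0.00 Y0.00

1 u = 1 mm; y_m = 181.42 − y.

[1] `<path>` cubic bezier, #008000→score S425 F1918: (126.42,143.20) → (118.61,150.16) → (106.39,154.49) → (91.33,156.53) → (75.02,156.62) → (59.05,155.12) → (44.98,152.37) → (34.41,148.72) → (28.92,144.52)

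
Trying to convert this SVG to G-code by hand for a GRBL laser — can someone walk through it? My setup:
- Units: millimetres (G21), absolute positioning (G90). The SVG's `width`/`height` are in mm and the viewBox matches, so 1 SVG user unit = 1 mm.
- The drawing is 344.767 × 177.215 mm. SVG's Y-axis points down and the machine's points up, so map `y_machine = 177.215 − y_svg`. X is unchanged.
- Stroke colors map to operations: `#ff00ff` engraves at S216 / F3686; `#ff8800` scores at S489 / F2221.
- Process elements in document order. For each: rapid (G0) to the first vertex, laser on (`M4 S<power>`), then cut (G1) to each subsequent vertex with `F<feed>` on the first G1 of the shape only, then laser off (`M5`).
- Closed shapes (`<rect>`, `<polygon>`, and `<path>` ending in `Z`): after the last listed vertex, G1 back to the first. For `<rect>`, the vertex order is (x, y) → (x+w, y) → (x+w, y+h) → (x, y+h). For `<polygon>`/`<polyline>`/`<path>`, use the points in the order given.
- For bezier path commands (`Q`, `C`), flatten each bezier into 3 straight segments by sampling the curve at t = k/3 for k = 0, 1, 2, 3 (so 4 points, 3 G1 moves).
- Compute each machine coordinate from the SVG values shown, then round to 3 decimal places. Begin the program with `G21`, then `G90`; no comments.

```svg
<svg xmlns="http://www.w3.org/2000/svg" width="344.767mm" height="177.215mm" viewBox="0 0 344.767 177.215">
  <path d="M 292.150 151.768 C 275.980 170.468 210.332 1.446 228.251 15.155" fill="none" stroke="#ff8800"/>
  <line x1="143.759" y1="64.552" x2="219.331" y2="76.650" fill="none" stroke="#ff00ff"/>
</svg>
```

G21
G90
G0 X292.150 Y25.447
M4 S489
G1 X264.415 Y55.601 F2221
G1 X233.260 Y128.579
G1 X228.251 Y162.060
M5
G0 X143.759 Y112.663
M4 S216
G1 X219.331 Y100.565 F3686
M5

viewBox `0 0 344.767 177.215` with mm width/height → 1 unit = 1 mm. Flip: y_m = 177.215 − y_svg.

**Shape 1** — `<path>` cubic bezier, stroke `#ff8800` → score (S489, F2221). Control points (SVG): P0=(292.150,151.768), P1=(275.980,170.468), P2=(210.332,1.446), P3=(228.251,15.155); sampled at t=k/3. Machine vertices: (292.150,25.447) → (264.415,55.601) → (233.260,128.579) → (228.251,162.060). Open path.

**Shape 2** — `<line>` line segment, stroke `#ff00ff` → engrave (S216, F3686). Machine vertices: (143.759,112.663) → (219.331,100.565). Open path.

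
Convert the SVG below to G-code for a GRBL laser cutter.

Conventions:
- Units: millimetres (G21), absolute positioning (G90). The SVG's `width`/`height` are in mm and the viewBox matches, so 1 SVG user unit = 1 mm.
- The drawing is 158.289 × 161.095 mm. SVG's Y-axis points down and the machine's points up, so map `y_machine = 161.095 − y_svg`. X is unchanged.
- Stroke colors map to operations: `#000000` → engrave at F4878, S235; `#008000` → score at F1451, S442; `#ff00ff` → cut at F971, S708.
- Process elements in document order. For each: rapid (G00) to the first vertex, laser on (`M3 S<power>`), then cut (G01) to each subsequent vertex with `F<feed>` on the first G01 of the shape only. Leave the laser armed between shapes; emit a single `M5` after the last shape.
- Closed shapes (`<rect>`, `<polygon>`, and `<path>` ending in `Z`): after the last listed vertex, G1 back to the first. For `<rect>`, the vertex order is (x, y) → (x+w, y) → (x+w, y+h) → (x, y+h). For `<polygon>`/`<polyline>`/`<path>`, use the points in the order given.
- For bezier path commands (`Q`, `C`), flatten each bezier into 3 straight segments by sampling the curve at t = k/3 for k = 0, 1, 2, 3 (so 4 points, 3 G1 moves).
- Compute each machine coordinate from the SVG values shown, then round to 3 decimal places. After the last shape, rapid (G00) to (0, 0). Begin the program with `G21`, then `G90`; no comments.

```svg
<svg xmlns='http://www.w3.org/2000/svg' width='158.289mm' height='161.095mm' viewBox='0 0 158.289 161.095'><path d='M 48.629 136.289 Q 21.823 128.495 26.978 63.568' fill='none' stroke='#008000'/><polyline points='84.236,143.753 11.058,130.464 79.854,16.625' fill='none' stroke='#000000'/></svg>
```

Since the viewBox matches the mm dimensions, user units are millimetres directly. The only transform is the Y-flip y_m = 161.095 − y_svg.

Shape 1 is a quadratic bezier drawn with `<path>`. Its stroke #008000 means score at S442, F1451. After flipping Y the toolpath is (48.629,24.806) → (34.310,36.350) → (27.093,60.590) → (26.978,97.527).

Shape 2 is a open polyline drawn with `<polyline>`. Its stroke #000000 means engrave at S235, F4878. After flipping Y the toolpath is (84.236,17.342) → (11.058,30.631) → (79.854,144.470).

G21
G90
G00 X48.629 Y24.806
M3 S442
G01 X34.310 Y36.350 F1451
G01 X27.093 Y60.590
G01 X26.978 Y97.527
G00 X84.236 Y17.342
M3 S235
G01 X11.058 Y30.631 F4878
G01 X79.854 Y144.470
M5
G00 X0.000 Y0.000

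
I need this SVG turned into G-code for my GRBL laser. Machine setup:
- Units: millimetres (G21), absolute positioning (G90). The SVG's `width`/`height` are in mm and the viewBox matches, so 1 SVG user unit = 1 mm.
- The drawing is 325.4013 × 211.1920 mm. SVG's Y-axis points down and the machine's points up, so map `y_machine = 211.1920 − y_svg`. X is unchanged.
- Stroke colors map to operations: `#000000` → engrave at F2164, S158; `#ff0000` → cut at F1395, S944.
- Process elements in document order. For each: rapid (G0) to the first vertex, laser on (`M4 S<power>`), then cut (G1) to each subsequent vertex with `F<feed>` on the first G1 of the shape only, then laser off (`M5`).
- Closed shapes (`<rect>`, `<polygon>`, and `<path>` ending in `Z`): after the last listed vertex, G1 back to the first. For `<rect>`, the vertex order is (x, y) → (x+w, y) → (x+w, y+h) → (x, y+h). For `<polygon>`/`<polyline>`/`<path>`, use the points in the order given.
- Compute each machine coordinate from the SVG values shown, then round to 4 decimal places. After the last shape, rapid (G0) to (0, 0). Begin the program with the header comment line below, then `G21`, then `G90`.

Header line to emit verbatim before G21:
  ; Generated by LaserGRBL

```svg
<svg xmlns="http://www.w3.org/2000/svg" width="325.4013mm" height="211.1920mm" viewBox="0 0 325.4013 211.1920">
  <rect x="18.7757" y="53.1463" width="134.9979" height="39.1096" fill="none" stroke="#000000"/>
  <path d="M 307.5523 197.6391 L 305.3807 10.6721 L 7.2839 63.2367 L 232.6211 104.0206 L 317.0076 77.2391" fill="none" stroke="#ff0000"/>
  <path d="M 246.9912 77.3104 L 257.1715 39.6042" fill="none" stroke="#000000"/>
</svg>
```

; Generated by LaserGRBL
G21
G90
G0 X18.7757 Y158.0457
M4 S158
G1 X153.7736 Y158.0457 F2164
G1 X153.7736 Y118.9361
G1 X18.7757 Y118.9361
G1 X18.7757 Y158.0457
M5
G0 X307.5523 Y13.5529
M4 S944
G1 X305.3807 Y200.5199 F1395
G1 X7.2839 Y147.9553
G1 X232.6211 Y107.1714
G1 X317.0076 Y133.9529
M5
G0 X246.9912 Y133.8816
M4 S158
G1 X257.1715 Y171.5878 F2164
M5
G0 X0.0000 Y0.0000

Since the viewBox matches the mm dimensions, user units are millimetres directly. The only transform is the Y-flip y_m = 211.1920 − y_svg.

Shape 1 is a rectangle drawn with `<rect>`. Its stroke #000000 means engrave at S158, F2164. After flipping Y the toolpath is (18.7757,158.0457) → (153.7736,158.0457) → (153.7736,118.9361) → (18.7757,118.9361) → (18.7757,158.0457), returning to the start.

Shape 2 is a open polyline drawn with `<path>`. Its stroke #ff0000 means cut at S944, F1395. After flipping Y the toolpath is (307.5523,13.5529) → (305.3807,200.5199) → (7.2839,147.9553) → (232.6211,107.1714) → (317.0076,133.9529).

Shape 3 is a line segment drawn with `<path>`. Its stroke #000000 means engrave at S158, F2164. After flipping Y the toolpath is (246.9912,133.8816) → (257.1715,171.5878).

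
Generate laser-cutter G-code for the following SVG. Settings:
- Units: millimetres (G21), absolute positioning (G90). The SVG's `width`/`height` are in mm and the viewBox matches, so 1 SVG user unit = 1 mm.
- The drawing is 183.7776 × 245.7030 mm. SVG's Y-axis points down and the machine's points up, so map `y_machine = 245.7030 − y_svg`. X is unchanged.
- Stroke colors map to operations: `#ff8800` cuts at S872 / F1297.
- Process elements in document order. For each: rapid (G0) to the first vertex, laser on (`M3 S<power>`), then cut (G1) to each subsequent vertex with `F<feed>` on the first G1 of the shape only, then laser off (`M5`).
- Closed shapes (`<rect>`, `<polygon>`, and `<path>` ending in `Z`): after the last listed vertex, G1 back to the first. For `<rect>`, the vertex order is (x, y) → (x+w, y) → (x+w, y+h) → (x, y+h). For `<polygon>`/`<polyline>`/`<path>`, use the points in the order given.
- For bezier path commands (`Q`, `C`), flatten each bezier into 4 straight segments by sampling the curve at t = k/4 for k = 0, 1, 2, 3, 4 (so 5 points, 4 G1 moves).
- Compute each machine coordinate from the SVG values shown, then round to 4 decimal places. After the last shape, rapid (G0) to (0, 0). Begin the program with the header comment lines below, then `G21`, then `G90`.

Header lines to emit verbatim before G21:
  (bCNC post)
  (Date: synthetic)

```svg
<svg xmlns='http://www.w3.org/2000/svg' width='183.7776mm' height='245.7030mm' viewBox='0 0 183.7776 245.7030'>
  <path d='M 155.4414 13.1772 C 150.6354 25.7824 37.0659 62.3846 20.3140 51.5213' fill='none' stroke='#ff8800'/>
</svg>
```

(bCNC post)
(Date: synthetic)
G21
G90
G0 X155.4414 Y232.5258
M3 S872
G1 X134.6559 Y219.6891 F1297
G1 X92.3574 Y204.5531
G1 X47.8190 Y193.8174
G1 X20.3140 Y194.1817
M5
G0 X0.0000 Y0.0000

1 u = 1 mm; y_m = 245.7030 − y.

[1] `<path>` cubic bezier, #ff8800→cut S872 F1297: (155.4414,232.5258) → (134.6559,219.6891) → (92.3574,204.5531) → (47.8190,193.8174) → (20.3140,194.1817)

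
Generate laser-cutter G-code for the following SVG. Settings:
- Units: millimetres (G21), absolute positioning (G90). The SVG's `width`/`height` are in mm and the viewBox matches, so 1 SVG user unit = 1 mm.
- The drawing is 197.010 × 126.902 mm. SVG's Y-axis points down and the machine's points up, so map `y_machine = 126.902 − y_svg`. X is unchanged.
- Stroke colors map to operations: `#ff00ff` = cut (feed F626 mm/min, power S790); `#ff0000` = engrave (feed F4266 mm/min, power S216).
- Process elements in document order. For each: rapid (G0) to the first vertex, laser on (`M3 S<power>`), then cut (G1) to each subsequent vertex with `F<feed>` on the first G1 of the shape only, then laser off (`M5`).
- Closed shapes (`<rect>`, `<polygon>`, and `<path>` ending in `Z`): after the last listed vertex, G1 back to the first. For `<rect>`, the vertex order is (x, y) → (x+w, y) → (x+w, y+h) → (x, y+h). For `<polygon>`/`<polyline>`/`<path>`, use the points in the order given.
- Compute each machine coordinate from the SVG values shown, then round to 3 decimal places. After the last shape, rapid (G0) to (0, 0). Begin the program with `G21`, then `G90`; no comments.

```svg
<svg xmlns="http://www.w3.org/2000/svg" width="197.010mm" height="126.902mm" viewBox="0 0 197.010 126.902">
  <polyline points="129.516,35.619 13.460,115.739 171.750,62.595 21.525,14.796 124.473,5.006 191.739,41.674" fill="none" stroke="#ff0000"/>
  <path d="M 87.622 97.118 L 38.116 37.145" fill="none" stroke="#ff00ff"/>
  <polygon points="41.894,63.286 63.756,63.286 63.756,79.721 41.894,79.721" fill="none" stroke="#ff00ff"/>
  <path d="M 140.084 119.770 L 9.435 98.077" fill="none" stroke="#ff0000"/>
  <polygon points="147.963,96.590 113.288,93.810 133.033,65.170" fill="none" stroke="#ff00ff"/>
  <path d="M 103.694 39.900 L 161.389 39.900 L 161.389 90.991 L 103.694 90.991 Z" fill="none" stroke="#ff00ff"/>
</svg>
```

Since the viewBox matches the mm dimensions, user units are millimetres directly. The only transform is the Y-flip y_m = 126.902 − y_svg.

Shape 1 is a open polyline drawn with `<polyline>`. Its stroke #ff0000 means engrave at S216, F4266. After flipping Y the toolpath is (129.516,91.283) → (13.460,11.163) → (171.750,64.307) → (21.525,112.106) → (124.473,121.896) → (191.739,85.228).

Shape 2 is a line segment drawn with `<path>`. Its stroke #ff00ff means cut at S790, F626. After flipping Y the toolpath is (87.622,29.784) → (38.116,89.757).

Shape 3 is a rectangle drawn with `<polygon>`. Its stroke #ff00ff means cut at S790, F626. After flipping Y the toolpath is (41.894,63.616) → (63.756,63.616) → (63.756,47.181) → (41.894,47.181) → (41.894,63.616), returning to the start.

Shape 4 is a line segment drawn with `<path>`. Its stroke #ff0000 means engrave at S216, F4266. After flipping Y the toolpath is (140.084,7.132) → (9.435,28.825).

Shape 5 is a regular polygon drawn with `<polygon>`. Its stroke #ff00ff means cut at S790, F626. After flipping Y the toolpath is (147.963,30.312) → (113.288,33.092) → (133.033,61.732) → (147.963,30.312), returning to the start.

Shape 6 is a rectangle drawn with `<path>`. Its stroke #ff00ff means cut at S790, F626. After flipping Y the toolpath is (103.694,87.002) → (161.389,87.002) → (161.389,35.911) → (103.694,35.911) → (103.694,87.002), returning to the start.

G21
G90
G0 X129.516 Y91.283
M3 S216
G1 X13.460 Y11.163 F4266
G1 X171.750 Y64.307
G1 X21.525 Y112.106
G1 X124.473 Y121.896
G1 X191.739 Y85.228
M5
G0 X87.622 Y29.784
M3 S790
G1 X38.116 Y89.757 F626
M5
G0 X41.894 Y63.616
M3 S790
G1 X63.756 Y63.616 F626
G1 X63.756 Y47.181
G1 X41.894 Y47.181
G1 X41.894 Y63.616
M5
G0 X140.084 Y7.132
M3 S216
G1 X9.435 Y28.825 F4266
M5
G0 X147.963 Y30.312
M3 S790
G1 X113.288 Y33.092 F626
G1 X133.033 Y61.732
G1 X147.963 Y30.312
M5
G0 X103.694 Y87.002
M3 S790
G1 X161.389 Y87.002 F626
G1 X161.389 Y35.911
G1 X103.694 Y35.911
G1 X103.694 Y87.002
M5
G0 X0.000 Y0.000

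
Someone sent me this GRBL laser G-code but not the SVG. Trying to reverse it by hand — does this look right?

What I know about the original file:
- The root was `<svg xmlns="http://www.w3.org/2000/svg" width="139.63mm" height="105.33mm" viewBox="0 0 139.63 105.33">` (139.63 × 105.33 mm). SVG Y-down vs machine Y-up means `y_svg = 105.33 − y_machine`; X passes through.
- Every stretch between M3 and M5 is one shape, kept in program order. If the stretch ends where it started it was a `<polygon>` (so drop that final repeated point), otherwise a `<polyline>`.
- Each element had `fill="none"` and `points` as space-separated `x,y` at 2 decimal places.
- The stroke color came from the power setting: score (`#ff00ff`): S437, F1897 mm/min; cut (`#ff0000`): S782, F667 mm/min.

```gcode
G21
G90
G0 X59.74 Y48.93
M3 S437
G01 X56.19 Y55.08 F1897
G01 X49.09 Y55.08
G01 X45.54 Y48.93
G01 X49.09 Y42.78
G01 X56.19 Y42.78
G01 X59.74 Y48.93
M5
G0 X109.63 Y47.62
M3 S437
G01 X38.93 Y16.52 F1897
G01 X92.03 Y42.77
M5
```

<svg xmlns="http://www.w3.org/2000/svg" width="139.63mm" height="105.33mm" viewBox="0 0 139.63 105.33">
  <polygon points="59.74,56.40 56.19,50.25 49.09,50.25 45.54,56.40 49.09,62.55 56.19,62.55" fill="none" stroke="#ff00ff"/>
  <polyline points="109.63,57.71 38.93,88.81 92.03,62.56" fill="none" stroke="#ff00ff"/>
</svg>

Each laser-on run becomes one SVG element. Flip Y back into SVG space with y_svg = 105.33 − y_machine. Every run uses S437, so all elements get stroke `#ff00ff` (score).

Run 1: The run returns to its start, so emit a `<polygon>` with points (Y-flipped): 59.74,56.40 56.19,50.25 49.09,50.25 45.54,56.40 49.09,62.55 56.19,62.55.

Run 2: The run is open, so emit a `<polyline>` with points (Y-flipped): 109.63,57.71 38.93,88.81 92.03,62.56.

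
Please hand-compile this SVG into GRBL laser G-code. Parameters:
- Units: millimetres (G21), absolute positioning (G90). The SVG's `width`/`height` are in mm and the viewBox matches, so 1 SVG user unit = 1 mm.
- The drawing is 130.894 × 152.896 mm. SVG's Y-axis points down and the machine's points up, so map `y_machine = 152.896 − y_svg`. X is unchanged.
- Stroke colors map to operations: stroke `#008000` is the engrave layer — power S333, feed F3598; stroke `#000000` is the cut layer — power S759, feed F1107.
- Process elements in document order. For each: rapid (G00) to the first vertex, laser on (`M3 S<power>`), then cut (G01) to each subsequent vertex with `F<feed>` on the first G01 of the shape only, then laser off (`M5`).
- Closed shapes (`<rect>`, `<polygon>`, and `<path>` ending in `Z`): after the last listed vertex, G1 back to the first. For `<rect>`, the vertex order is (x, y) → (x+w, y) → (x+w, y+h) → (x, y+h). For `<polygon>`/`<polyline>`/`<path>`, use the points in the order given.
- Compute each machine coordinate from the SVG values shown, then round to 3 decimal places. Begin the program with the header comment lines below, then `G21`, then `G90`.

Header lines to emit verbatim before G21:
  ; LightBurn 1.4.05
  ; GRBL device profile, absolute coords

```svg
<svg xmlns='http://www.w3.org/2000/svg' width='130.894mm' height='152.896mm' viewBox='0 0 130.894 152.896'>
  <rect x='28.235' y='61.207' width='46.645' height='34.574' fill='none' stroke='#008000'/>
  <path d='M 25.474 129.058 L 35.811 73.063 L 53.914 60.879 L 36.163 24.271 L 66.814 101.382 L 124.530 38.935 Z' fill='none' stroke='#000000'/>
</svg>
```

; LightBurn 1.4.05
; GRBL device profile, absolute coords
G21
G90
G00 X28.235 Y91.689
M3 S333
G01 X74.880 Y91.689 F3598
G01 X74.880 Y57.115
G01 X28.235 Y57.115
G01 X28.235 Y91.689
M5
G00 X25.474 Y23.838
M3 S759
G01 X35.811 Y79.833 F1107
G01 X53.914 Y92.017
G01 X36.163 Y128.625
G01 X66.814 Y51.514
G01 X124.530 Y113.961
G01 X25.474 Y23.838
M5

Since the viewBox matches the mm dimensions, user units are millimetres directly. The only transform is the Y-flip y_m = 152.896 − y_svg.

Shape 1 is a rectangle drawn with `<rect>`. Its stroke #008000 means engrave at S333, F3598. After flipping Y the toolpath is (28.235,91.689) → (74.880,91.689) → (74.880,57.115) → (28.235,57.115) → (28.235,91.689), returning to the start.

Shape 2 is a closed polygon drawn with `<path>`. Its stroke #000000 means cut at S759, F1107. After flipping Y the toolpath is (25.474,23.838) → (35.811,79.833) → (53.914,92.017) → (36.163,128.625) → (66.814,51.514) → (124.530,113.961) → (25.474,23.838), returning to the start.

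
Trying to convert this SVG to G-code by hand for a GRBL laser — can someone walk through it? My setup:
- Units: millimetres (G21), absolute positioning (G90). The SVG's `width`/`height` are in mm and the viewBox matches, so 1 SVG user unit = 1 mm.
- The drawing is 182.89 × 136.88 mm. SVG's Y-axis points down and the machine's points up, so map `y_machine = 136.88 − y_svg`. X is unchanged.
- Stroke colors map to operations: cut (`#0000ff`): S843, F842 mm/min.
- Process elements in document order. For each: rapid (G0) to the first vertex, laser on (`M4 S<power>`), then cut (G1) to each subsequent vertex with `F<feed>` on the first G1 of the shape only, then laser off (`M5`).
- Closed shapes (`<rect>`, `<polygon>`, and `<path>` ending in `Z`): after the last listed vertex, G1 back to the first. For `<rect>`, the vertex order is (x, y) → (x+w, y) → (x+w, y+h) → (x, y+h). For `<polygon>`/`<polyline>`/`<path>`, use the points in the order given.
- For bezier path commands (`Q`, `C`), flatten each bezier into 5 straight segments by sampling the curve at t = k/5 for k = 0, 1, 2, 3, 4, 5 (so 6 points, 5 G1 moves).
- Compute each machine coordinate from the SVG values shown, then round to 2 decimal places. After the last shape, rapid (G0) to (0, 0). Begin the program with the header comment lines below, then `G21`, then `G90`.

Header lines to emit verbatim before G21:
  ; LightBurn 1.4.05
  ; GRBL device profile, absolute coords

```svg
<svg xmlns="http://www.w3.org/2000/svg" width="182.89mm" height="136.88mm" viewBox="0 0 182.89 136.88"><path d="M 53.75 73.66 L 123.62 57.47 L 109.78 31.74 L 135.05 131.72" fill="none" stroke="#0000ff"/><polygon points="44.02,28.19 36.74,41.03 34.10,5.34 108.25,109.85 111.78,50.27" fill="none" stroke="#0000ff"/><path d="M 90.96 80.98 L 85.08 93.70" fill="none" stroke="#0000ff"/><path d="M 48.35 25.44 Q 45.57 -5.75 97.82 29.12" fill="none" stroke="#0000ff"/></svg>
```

Since the viewBox matches the mm dimensions, user units are millimetres directly. The only transform is the Y-flip y_m = 136.88 − y_svg.

Shape 1 is a open polyline drawn with `<path>`. Its stroke #0000ff means cut at S843, F842. After flipping Y the toolpath is (53.75,63.22) → (123.62,79.41) → (109.78,105.14) → (135.05,5.16).

Shape 2 is a closed polygon drawn with `<polygon>`. Its stroke #0000ff means cut at S843, F842. After flipping Y the toolpath is (44.02,108.69) → (36.74,95.85) → (34.10,131.54) → (108.25,27.03) → (111.78,86.61) → (44.02,108.69), returning to the start.

Shape 3 is a line segment drawn with `<path>`. Its stroke #0000ff means cut at S843, F842. After flipping Y the toolpath is (90.96,55.90) → (85.08,43.18).

Shape 4 is a quadratic bezier drawn with `<path>`. Its stroke #0000ff means cut at S843, F842. After flipping Y the toolpath is (48.35,111.44) → (49.44,121.27) → (54.93,125.82) → (64.82,125.09) → (79.12,119.07) → (97.82,107.76).

; LightBurn 1.4.05
; GRBL device profile, absolute coords
G21
G90
G0 X53.75 Y63.22
M4 S843
G1 X123.62 Y79.41 F842
G1 X109.78 Y105.14
G1 X135.05 Y5.16
M5
G0 X44.02 Y108.69
M4 S843
G1 X36.74 Y95.85 F842
G1 X34.10 Y131.54
G1 X108.25 Y27.03
G1 X111.78 Y86.61
G1 X44.02 Y108.69
M5
G0 X90.96 Y55.90
M4 S843
G1 X85.08 Y43.18 F842
M5
G0 X48.35 Y111.44
M4 S843
G1 X49.44 Y121.27 F842
G1 X54.93 Y125.82
G1 X64.82 Y125.09
G1 X79.12 Y119.07
G1 X97.82 Y107.76
M5
G0 X0.00 Y0.00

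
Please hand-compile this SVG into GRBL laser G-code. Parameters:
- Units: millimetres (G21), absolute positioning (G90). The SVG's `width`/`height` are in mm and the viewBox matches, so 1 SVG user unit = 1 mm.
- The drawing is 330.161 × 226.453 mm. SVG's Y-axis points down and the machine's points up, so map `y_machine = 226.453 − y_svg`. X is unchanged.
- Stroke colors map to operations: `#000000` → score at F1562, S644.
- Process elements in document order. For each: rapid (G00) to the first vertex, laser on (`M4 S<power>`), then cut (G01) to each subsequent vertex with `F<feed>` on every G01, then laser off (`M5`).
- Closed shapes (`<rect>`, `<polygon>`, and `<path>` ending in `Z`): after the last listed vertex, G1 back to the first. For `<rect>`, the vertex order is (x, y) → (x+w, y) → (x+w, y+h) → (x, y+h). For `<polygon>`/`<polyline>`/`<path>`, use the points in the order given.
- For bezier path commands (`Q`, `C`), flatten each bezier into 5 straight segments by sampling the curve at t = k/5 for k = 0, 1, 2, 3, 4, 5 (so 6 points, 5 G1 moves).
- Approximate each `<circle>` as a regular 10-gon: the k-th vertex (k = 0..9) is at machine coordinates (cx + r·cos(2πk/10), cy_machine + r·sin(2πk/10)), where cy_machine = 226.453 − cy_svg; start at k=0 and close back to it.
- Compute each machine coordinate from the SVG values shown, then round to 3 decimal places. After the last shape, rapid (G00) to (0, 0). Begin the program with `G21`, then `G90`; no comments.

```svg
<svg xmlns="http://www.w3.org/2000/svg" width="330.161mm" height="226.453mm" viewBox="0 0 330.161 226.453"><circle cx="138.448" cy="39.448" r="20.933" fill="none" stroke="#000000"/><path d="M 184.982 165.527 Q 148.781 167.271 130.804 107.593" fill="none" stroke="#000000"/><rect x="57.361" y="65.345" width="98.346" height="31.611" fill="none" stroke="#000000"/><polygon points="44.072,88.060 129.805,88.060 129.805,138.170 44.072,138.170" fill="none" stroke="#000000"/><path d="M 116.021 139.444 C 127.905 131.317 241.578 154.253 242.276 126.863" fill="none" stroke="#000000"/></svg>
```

G21
G90
G00 X159.381 Y187.005
M4 S644
G01 X155.383 Y199.309 F1562
G01 X144.917 Y206.913 F1562
G01 X131.979 Y206.913 F1562
G01 X121.513 Y199.309 F1562
G01 X117.515 Y187.005 F1562
G01 X121.513 Y174.701 F1562
G01 X131.979 Y167.097 F1562
G01 X144.917 Y167.097 F1562
G01 X155.383 Y174.701 F1562
G01 X159.381 Y187.005 F1562
M5
G00 X184.982 Y60.926
M4 S644
G01 X171.231 Y62.685 F1562
G01 X158.937 Y69.358 F1562
G01 X148.101 Y80.945 F1562
G01 X138.724 Y97.446 F1562
G01 X130.804 Y118.860 F1562
M5
G00 X57.361 Y161.108
M4 S644
G01 X155.707 Y161.108 F1562
G01 X155.707 Y129.497 F1562
G01 X57.361 Y129.497 F1562
G01 X57.361 Y161.108 F1562
M5
G00 X44.072 Y138.393
M4 S644
G01 X129.805 Y138.393 F1562
G01 X129.805 Y88.283 F1562
G01 X44.072 Y88.283 F1562
G01 X44.072 Y138.393 F1562
M5
G00 X116.021 Y87.009
M4 S644
G01 X133.648 Y88.809 F1562
G01 X165.396 Y87.060 F1562
G01 X200.955 Y85.670 F1562
G01 X230.018 Y88.544 F1562
G01 X242.276 Y99.590 F1562
M5
G00 X0.000 Y0.000

1 u = 1 mm; y_m = 226.453 − y.

[1] `<circle>` circle, #000000→score S644 F1562: (159.381,187.005) → (155.383,199.309) → (144.917,206.913) → (131.979,206.913) → (121.513,199.309) → (117.515,187.005) → (121.513,174.701) → (131.979,167.097) → (144.917,167.097) → (155.383,174.701) → (159.381,187.005) (closed)

[2] `<path>` quadratic bezier, #000000→score S644 F1562: (184.982,60.926) → (171.231,62.685) → (158.937,69.358) → (148.101,80.945) → (138.724,97.446) → (130.804,118.860)

[3] `<rect>` rectangle, #000000→score S644 F1562: (57.361,161.108) → (155.707,161.108) → (155.707,129.497) → (57.361,129.497) → (57.361,161.108) (closed)

[4] `<polygon>` rectangle, #000000→score S644 F1562: (44.072,138.393) → (129.805,138.393) → (129.805,88.283) → (44.072,88.283) → (44.072,138.393) (closed)

[5] `<path>` cubic bezier, #000000→score S644 F1562: (116.021,87.009) → (133.648,88.809) → (165.396,87.060) → (200.955,85.670) → (230.018,88.544) → (242.276,99.590)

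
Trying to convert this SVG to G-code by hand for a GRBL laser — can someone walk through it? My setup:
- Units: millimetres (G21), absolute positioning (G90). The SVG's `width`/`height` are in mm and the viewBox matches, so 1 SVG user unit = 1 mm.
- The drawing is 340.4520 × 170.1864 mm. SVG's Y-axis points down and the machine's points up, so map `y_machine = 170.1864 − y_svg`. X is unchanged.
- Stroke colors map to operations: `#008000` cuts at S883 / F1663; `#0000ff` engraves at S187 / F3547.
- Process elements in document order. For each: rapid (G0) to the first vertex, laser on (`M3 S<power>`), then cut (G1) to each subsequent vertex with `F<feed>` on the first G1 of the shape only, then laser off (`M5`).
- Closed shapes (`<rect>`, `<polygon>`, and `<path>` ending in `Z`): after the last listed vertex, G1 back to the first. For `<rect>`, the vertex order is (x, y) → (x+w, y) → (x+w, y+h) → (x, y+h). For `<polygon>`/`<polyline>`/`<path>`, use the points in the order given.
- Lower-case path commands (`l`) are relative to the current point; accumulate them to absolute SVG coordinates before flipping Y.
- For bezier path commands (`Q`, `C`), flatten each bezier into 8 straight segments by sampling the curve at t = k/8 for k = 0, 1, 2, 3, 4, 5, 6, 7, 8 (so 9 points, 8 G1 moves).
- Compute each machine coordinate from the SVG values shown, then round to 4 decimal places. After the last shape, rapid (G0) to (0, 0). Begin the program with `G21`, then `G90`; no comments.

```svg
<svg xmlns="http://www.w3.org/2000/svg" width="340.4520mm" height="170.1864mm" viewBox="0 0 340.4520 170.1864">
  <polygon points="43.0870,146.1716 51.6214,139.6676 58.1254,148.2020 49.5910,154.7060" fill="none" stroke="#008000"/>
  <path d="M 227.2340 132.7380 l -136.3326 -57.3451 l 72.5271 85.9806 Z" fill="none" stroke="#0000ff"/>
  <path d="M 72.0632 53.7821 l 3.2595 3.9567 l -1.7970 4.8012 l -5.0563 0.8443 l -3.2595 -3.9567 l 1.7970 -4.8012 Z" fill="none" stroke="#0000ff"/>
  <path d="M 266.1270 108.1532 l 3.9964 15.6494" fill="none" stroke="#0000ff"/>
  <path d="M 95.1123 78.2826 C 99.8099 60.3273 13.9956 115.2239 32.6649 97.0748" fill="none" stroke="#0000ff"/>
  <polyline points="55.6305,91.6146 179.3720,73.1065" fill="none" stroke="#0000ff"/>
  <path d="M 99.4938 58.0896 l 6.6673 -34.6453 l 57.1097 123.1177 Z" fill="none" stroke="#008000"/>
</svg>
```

viewBox `0 0 340.4520 170.1864` with mm width/height → 1 unit = 1 mm. Flip: y_m = 170.1864 − y_svg.

**Shape 1** — `<polygon>` regular polygon, stroke `#008000` → cut (S883, F1663). Machine vertices: (43.0870,24.0148) → (51.6214,30.5188) → (58.1254,21.9844) → (49.5910,15.4804) → (43.0870,24.0148). Closed: final G1 returns to the first vertex.

**Shape 2** — `<path>` closed polygon, stroke `#0000ff` → engrave (S187, F3547). Machine vertices: (227.2340,37.4484) → (90.9014,94.7935) → (163.4285,8.8129) → (227.2340,37.4484). Closed: final G1 returns to the first vertex.

**Shape 3** — `<path>` regular polygon, stroke `#0000ff` → engrave (S187, F3547). Machine vertices: (72.0632,116.4043) → (75.3227,112.4476) → (73.5257,107.6464) → (68.4694,106.8021) → (65.2099,110.7588) → (67.0069,115.5600) → (72.0632,116.4043). Closed: final G1 returns to the first vertex.

**Shape 4** — `<path>` line segment, stroke `#0000ff` → engrave (S187, F3547). Machine vertices: (266.1270,62.0332) → (270.1234,46.3838). Open path.

**Shape 5** — `<path>` cubic bezier, stroke `#0000ff` → engrave (S187, F3547). Control points (SVG): P0=(95.1123,78.2826), P1=(99.8099,60.3273), P2=(13.9956,115.2239), P3=(32.6649,97.0748); sampled at t=k/8. Machine vertices: (95.1123,91.9038) → (93.0120,95.5071) → (84.7113,93.9902) → (72.4954,89.0629) → (58.6492,82.4350) → (45.4580,75.8162) → (35.2068,70.9162) → (30.1807,69.4447) → (32.6649,73.1116). Open path.

**Shape 6** — `<polyline>` line segment, stroke `#0000ff` → engrave (S187, F3547). Machine vertices: (55.6305,78.5718) → (179.3720,97.0799). Open path.

**Shape 7** — `<path>` closed polygon, stroke `#008000` → cut (S883, F1663). Machine vertices: (99.4938,112.0968) → (106.1611,146.7421) → (163.2708,23.6244) → (99.4938,112.0968). Closed: final G1 returns to the first vertex.

G21
G90
G0 X43.0870 Y24.0148
M3 S883
G1 X51.6214 Y30.5188 F1663
G1 X58.1254 Y21.9844
G1 X49.5910 Y15.4804
G1 X43.0870 Y24.0148
M5
G0 X227.2340 Y37.4484
M3 S187
G1 X90.9014 Y94.7935 F3547
G1 X163.4285 Y8.8129
G1 X227.2340 Y37.4484
M5
G0 X72.0632 Y116.4043
M3 S187
G1 X75.3227 Y112.4476 F3547
G1 X73.5257 Y107.6464
G1 X68.4694 Y106.8021
G1 X65.2099 Y110.7588
G1 X67.0069 Y115.5600
G1 X72.0632 Y116.4043
M5
G0 X266.1270 Y62.0332
M3 S187
G1 X270.1234 Y46.3838 F3547
M5
G0 X95.1123 Y91.9038
M3 S187
G1 X93.0120 Y95.5071 F3547
G1 X84.7113 Y93.9902
G1 X72.4954 Y89.0629
G1 X58.6492 Y82.4350
G1 X45.4580 Y75.8162
G1 X35.2068 Y70.9162
G1 X30.1807 Y69.4447
G1 X32.6649 Y73.1116
M5
G0 X55.6305 Y78.5718
M3 S187
G1 X179.3720 Y97.0799 F3547
M5
G0 X99.4938 Y112.0968
M3 S883
G1 X106.1611 Y146.7421 F1663
G1 X163.2708 Y23.6244
G1 X99.4938 Y112.0968
M5
G0 X0.0000 Y0.0000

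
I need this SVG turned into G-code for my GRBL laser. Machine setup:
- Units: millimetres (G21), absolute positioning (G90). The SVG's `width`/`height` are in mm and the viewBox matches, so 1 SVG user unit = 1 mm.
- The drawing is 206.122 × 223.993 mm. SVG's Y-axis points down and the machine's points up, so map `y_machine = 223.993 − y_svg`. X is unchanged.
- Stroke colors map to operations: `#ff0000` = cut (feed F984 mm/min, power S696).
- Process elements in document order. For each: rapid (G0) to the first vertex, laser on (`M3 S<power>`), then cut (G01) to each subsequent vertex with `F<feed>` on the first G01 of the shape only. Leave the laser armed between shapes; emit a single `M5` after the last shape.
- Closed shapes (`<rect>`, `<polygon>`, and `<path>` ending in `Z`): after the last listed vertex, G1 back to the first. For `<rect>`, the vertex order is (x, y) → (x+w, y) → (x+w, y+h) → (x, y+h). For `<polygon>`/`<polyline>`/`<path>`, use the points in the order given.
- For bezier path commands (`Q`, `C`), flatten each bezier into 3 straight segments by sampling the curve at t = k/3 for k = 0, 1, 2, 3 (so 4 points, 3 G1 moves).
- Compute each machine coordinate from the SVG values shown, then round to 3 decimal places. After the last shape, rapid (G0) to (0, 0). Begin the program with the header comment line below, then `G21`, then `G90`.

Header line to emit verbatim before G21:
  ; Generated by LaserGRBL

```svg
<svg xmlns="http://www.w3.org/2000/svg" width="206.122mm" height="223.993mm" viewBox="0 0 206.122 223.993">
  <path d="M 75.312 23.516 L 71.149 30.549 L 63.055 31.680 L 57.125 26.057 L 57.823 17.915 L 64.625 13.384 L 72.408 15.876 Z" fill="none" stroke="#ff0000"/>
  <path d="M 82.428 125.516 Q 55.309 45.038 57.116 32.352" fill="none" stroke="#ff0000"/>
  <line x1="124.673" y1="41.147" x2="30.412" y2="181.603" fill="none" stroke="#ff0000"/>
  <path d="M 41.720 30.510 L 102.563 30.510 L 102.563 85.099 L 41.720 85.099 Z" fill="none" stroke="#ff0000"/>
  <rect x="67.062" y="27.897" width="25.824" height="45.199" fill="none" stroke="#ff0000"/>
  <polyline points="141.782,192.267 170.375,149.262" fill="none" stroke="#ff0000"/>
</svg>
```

; Generated by LaserGRBL
G21
G90
G0 X75.312 Y200.477
M3 S696
G01 X71.149 Y193.444 F984
G01 X63.055 Y192.313
G01 X57.125 Y197.936
G01 X57.823 Y206.078
G01 X64.625 Y210.609
G01 X72.408 Y208.117
G01 X75.312 Y200.477
G0 X82.428 Y98.477
M3 S696
G01 X67.563 Y144.597 F984
G01 X59.125 Y175.651
G01 X57.116 Y191.641
G0 X124.673 Y182.846
M3 S696
G01 X30.412 Y42.390 F984
G0 X41.720 Y193.483
M3 S696
G01 X102.563 Y193.483 F984
G01 X102.563 Y138.894
G01 X41.720 Y138.894
G01 X41.720 Y193.483
G0 X67.062 Y196.096
M3 S696
G01 X92.886 Y196.096 F984
G01 X92.886 Y150.897
G01 X67.062 Y150.897
G01 X67.062 Y196.096
G0 X141.782 Y31.726
M3 S696
G01 X170.375 Y74.731 F984
M5
G0 X0.000 Y0.000

Since the viewBox matches the mm dimensions, user units are millimetres directly. The only transform is the Y-flip y_m = 223.993 − y_svg.

Shape 1 is a regular polygon drawn with `<path>`. Its stroke #ff0000 means cut at S696, F984. After flipping Y the toolpath is (75.312,200.477) → (71.149,193.444) → (63.055,192.313) → (57.125,197.936) → (57.823,206.078) → (64.625,210.609) → (72.408,208.117) → (75.312,200.477), returning to the start.

Shape 2 is a quadratic bezier drawn with `<path>`. Its stroke #ff0000 means cut at S696, F984. After flipping Y the toolpath is (82.428,98.477) → (67.563,144.597) → (59.125,175.651) → (57.116,191.641).

Shape 3 is a line segment drawn with `<line>`. Its stroke #ff0000 means cut at S696, F984. After flipping Y the toolpath is (124.673,182.846) → (30.412,42.390).

Shape 4 is a rectangle drawn with `<path>`. Its stroke #ff0000 means cut at S696, F984. After flipping Y the toolpath is (41.720,193.483) → (102.563,193.483) → (102.563,138.894) → (41.720,138.894) → (41.720,193.483), returning to the start.

Shape 5 is a rectangle drawn with `<rect>`. Its stroke #ff0000 means cut at S696, F984. After flipping Y the toolpath is (67.062,196.096) → (92.886,196.096) → (92.886,150.897) → (67.062,150.897) → (67.062,196.096), returning to the start.

Shape 6 is a line segment drawn with `<polyline>`. Its stroke #ff0000 means cut at S696, F984. After flipping Y the toolpath is (141.782,31.726) → (170.375,74.731).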